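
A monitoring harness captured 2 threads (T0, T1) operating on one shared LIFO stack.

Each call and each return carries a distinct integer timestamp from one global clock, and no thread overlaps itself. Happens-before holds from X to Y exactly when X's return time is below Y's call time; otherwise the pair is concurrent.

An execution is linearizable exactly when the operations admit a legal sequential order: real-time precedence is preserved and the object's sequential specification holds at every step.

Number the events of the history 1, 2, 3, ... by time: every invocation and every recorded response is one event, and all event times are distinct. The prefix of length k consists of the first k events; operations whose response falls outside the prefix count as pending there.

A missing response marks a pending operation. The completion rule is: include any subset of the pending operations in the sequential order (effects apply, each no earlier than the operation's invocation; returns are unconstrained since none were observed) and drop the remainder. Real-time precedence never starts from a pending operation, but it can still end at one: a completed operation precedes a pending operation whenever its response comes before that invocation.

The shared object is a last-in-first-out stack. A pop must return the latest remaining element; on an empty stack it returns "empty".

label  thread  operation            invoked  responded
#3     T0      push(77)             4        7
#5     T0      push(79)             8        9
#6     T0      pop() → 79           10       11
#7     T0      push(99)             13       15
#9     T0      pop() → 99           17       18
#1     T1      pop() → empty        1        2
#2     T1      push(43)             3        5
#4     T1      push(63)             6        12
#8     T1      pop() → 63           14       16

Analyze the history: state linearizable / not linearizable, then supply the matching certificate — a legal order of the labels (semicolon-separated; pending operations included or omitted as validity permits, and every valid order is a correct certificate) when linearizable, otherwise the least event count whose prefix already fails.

after step 1 (#1 pop() → empty): stack <>
after step 2 (#2 push(43)): stack <43>
after step 3 (#3 push(77)): stack <43,77>
after step 4 (#4 push(63)): stack <43,77,63>
after step 5 (#5 push(79)): stack <43,77,63,79>
after step 6 (#6 pop() → 79): stack <43,77,63>
after step 7 (#8 pop() → 63): stack <43,77>
after step 8 (#7 push(99)): stack <43,77,99>
after step 9 (#9 pop() → 99): stack <43,77>

linearizable — witness: #1; #2; #3; #4; #5; #6; #8; #7; #9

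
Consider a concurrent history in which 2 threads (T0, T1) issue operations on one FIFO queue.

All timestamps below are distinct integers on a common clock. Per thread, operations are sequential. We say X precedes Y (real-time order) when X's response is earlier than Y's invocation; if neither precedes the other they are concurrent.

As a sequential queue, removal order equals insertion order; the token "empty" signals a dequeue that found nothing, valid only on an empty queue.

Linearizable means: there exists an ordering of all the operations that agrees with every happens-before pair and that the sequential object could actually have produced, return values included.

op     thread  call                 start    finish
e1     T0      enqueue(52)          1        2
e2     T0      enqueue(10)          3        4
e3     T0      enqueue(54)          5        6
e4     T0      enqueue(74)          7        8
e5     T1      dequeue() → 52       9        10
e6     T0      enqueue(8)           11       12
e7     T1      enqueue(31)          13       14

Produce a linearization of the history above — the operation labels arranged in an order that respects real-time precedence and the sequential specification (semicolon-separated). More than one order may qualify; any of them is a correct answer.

1. e1 enqueue(52), leaving queue <52>
2. e2 enqueue(10), leaving queue <52,10>
3. e3 enqueue(54), leaving queue <52,10,54>
4. e4 enqueue(74), leaving queue <52,10,54,74>
5. e5 dequeue() → 52, leaving queue <10,54,74>
6. e6 enqueue(8), leaving queue <10,54,74,8>
7. e7 enqueue(31), leaving queue <10,54,74,8,31>

e1; e2; e3; e4; e5; e6; e7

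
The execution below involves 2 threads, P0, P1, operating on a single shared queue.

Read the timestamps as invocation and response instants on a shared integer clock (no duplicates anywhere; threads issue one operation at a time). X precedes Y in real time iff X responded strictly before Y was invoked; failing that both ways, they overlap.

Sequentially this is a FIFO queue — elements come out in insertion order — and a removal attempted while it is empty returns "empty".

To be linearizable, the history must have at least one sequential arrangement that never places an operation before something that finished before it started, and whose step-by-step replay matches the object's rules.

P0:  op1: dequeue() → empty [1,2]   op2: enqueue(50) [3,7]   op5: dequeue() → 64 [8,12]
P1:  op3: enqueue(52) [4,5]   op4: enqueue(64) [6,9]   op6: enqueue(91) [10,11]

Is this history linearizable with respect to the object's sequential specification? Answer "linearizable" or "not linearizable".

through event 11 a valid linearization exists; event 12 (op5 responding at time 12) ends that
every one of the 8 real-time-consistent orders over 6 completed queue ops fails the sequential spec
take op1, op2, op3, op4, op5, op6: step 5 already fails, because op5 dequeue() → 64 cannot occur there
take op1, op2, op3, op4, op6, op5: step 6 already fails, because op5 dequeue() → 64 cannot occur there

not linearizable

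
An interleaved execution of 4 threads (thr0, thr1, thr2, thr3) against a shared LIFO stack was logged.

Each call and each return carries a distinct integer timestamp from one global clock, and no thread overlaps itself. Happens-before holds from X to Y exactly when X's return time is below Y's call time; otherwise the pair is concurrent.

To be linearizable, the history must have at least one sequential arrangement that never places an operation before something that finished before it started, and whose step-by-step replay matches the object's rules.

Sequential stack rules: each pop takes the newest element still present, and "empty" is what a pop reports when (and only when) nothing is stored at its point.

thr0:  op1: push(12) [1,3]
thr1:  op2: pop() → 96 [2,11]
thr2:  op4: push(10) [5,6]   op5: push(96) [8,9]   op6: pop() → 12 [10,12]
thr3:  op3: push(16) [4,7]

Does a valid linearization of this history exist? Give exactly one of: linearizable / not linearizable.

not linearizable

the violation lands at event 12, op6's response at time 12: events 1..11 linearize, events 1..12 do not
real-time-consistent orders of the 6 completed operations: 12 — all fail the LIFO stack replay
e.g. op1, op2, op3, op4, op5, op6: illegal at step 2, since op2 pop() → 96 cannot apply there
e.g. op1, op2, op4, op3, op5, op6: illegal at step 2, since op2 pop() → 96 cannot apply there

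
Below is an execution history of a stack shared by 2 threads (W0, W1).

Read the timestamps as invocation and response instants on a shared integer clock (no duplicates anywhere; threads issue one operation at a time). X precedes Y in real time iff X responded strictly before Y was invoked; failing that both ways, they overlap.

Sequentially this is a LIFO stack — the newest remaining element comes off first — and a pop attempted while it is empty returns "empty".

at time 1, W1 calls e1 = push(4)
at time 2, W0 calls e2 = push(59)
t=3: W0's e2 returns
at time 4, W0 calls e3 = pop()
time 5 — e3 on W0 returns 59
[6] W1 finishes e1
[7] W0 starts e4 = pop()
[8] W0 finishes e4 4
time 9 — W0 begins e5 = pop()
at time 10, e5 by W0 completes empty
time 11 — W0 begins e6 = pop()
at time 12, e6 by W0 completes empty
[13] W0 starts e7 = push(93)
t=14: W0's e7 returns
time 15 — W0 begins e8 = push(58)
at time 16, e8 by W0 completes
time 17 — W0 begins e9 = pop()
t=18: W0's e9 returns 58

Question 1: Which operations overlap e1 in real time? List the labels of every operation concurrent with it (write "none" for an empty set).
Answer: e2, e3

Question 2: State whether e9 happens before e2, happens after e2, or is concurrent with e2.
Answer: after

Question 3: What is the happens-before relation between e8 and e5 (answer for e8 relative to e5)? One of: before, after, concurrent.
Answer: after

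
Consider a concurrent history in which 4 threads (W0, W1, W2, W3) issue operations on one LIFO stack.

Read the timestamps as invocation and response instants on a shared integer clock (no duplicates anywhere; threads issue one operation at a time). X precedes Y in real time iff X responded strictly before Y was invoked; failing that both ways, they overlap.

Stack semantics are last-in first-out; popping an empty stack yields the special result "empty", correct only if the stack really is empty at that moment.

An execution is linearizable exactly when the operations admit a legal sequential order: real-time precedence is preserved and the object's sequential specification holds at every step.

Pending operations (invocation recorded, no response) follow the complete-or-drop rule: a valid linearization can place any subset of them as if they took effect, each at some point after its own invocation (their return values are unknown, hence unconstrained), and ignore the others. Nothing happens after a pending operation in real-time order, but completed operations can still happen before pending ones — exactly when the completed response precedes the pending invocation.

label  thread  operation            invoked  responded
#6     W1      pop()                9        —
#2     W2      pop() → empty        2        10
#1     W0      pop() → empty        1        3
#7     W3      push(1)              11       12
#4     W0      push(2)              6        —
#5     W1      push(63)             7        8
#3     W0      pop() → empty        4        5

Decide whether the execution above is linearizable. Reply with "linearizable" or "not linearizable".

witness order: #1, #2, #3, #4, #5, #6, #7
step 1: #1 pop() → empty — stack <>
step 2: #2 pop() → empty — stack <>
step 3: #3 pop() → empty — stack <>
step 4: #4 push(2) (pending, included) — stack <2>
step 5: #5 push(63) — stack <2,63>
step 6: #6 pop() (pending, included) — stack <2>
step 7: #7 push(1) — stack <2,1>

linearizable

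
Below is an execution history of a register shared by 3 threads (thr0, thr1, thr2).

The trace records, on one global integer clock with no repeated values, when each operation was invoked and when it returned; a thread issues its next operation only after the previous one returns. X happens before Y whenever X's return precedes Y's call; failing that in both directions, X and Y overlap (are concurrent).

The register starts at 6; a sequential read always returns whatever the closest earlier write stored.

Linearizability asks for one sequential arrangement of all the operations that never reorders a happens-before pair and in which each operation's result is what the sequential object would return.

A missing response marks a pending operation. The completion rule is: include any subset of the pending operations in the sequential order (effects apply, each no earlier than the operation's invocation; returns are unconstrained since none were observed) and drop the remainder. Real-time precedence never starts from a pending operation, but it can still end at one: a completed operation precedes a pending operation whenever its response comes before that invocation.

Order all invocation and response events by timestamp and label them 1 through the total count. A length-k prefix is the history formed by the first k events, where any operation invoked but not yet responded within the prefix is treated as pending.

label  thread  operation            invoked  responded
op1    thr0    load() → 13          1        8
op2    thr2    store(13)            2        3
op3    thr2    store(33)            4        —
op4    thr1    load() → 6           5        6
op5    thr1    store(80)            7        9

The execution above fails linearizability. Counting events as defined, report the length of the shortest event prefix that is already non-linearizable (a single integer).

a valid linearization of events 1..5 exists, for instance op1, op2:
1. op1 load() (pending, included), leaving value 6
2. op2 store(13), leaving value 13
once event 6 joins (op4's response, time 6), exhaustive search finds no witness
include/drop combinations of the 2 pending operations (op1, op3) were all tried; none helps
sample order op2, op4 (pending dropped) stalls at step 2 — op4 load() → 6 has no legal effect

6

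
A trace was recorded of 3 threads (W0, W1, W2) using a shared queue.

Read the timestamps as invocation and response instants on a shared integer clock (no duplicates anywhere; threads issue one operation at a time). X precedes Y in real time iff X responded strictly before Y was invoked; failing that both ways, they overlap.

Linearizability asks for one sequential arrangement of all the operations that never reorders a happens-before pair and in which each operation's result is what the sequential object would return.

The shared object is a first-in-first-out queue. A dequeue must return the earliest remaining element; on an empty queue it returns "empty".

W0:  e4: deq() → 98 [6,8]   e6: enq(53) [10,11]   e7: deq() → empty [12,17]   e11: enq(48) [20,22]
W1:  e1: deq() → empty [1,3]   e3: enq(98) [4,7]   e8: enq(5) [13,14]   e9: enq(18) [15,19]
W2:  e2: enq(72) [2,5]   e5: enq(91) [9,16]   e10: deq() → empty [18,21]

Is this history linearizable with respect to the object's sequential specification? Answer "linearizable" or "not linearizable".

not linearizable

prefix check: 1..16 passes, 1..17 fails once e7's time-17 response joins
no legal order exists: 40 real-time-consistent candidates over 8 completed queue operations, all rejected
include/drop combinations of the 1 pending operation (e9) were all tried; none helps
e.g. e1, e2, e3, e4, e5, e6, e7, e8 (pending dropped): illegal at step 4, since e4 deq() → 98 cannot apply there
e.g. e1, e2, e3, e4, e5, e6, e8, e7 (pending dropped): illegal at step 4, since e4 deq() → 98 cannot apply there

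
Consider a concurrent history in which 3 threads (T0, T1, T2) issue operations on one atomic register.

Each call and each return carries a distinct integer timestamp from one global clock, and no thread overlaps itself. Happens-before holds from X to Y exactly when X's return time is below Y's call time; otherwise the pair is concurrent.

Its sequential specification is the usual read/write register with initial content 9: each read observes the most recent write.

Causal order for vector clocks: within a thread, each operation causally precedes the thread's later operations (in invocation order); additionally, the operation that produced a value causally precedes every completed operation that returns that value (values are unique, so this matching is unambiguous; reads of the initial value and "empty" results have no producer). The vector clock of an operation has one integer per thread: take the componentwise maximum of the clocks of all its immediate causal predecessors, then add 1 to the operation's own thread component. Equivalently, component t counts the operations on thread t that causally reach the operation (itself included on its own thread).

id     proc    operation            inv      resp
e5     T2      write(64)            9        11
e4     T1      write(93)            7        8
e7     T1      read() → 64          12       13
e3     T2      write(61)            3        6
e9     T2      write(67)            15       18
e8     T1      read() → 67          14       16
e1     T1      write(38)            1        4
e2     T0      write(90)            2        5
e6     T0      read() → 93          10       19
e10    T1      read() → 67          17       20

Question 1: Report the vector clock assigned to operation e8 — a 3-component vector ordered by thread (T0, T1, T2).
Answer: (0, 4, 3)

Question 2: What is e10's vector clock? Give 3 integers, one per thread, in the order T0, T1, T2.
Answer: (0, 5, 3)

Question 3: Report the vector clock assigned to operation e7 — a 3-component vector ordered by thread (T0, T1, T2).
Answer: (0, 3, 2)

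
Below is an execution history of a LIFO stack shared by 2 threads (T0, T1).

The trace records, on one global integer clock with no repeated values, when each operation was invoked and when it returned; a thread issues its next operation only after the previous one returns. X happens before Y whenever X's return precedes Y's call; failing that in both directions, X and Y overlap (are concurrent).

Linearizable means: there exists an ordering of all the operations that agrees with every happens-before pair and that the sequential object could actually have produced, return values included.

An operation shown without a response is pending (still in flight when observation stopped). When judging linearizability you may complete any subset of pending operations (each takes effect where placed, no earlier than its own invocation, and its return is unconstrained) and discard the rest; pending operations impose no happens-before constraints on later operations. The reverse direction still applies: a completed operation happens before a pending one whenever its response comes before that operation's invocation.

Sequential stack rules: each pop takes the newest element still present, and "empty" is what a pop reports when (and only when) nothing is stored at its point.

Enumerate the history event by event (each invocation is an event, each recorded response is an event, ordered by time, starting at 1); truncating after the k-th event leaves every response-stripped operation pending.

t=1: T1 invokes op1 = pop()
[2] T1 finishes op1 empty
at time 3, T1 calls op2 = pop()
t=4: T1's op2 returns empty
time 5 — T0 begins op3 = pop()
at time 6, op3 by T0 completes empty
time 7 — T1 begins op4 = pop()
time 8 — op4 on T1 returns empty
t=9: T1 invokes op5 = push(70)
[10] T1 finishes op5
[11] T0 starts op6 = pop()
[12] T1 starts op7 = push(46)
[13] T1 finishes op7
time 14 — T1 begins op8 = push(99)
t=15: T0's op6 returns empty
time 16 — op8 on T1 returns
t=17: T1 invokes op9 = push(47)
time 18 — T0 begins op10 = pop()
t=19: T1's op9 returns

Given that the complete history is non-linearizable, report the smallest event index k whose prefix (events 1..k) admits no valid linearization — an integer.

events 1..14 are linearizable; a witness order is op1, op2, op3, op4, op5, op6, op7:
after step 1 (op1 pop() → empty): stack <>
after step 2 (op2 pop() → empty): stack <>
after step 3 (op3 pop() → empty): stack <>
after step 4 (op4 pop() → empty): stack <>
after step 5 (op5 push(70)): stack <70>
after step 6 (op6 pop() (pending, included)): stack <>
after step 7 (op7 push(46)): stack <46>
at event 15 (op6's time-15 response) nothing linearizes any more
every completion of the 1 pending operation (op8) was checked; none linearizes
e.g. op1, op2, op3, op4, op5, op6, op7 (pending dropped): illegal at step 6, since op6 pop() → empty cannot apply there
e.g. op1, op2, op3, op4, op5, op7, op6 (pending dropped): illegal at step 7, since op6 pop() → empty cannot apply there

15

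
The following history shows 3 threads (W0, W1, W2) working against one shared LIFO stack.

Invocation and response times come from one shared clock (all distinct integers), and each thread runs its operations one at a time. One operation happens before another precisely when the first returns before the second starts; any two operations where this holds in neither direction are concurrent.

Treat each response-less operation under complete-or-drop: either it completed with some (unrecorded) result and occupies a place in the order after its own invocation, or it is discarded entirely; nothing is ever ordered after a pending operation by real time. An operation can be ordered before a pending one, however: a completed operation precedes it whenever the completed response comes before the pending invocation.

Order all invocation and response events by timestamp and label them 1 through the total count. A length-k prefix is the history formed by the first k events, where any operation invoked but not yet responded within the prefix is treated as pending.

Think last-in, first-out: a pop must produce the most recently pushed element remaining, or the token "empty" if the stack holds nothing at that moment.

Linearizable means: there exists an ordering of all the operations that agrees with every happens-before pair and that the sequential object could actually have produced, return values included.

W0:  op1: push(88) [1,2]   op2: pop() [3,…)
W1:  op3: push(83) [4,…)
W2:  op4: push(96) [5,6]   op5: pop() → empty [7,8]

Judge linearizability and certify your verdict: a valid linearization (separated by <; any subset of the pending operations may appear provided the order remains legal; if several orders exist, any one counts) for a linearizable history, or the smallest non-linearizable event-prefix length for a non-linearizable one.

prefix check: 1..7 passes, 1..8 fails once op5's time-8 response joins
one real-time candidate order over the 3 completed operations — the LIFO stack replay rejects it
including or dropping the 2 pending operations (op2, op3) in any combination fails
sample order op1, op4, op5 (pending dropped) stalls at step 3 — op5 pop() → empty has no legal effect

not linearizable — minimal violating prefix: 8 events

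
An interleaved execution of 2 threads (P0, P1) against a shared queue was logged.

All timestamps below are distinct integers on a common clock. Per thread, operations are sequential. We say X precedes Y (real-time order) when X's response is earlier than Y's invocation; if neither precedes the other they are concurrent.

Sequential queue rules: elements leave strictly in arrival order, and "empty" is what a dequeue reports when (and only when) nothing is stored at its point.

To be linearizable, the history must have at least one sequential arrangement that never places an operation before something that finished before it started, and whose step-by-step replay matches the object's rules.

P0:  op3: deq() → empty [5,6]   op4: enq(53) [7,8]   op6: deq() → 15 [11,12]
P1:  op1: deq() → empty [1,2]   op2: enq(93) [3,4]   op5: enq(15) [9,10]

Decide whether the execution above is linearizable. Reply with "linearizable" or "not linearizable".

already the first 6 events (up to op3's response at time 6) admit no linearization; the first 5 still do
the sole real-time-consistent order of 3 completed operations fails the queue replay
take op1, op2, op3: step 3 already fails, because op3 deq() → empty cannot occur there

not linearizable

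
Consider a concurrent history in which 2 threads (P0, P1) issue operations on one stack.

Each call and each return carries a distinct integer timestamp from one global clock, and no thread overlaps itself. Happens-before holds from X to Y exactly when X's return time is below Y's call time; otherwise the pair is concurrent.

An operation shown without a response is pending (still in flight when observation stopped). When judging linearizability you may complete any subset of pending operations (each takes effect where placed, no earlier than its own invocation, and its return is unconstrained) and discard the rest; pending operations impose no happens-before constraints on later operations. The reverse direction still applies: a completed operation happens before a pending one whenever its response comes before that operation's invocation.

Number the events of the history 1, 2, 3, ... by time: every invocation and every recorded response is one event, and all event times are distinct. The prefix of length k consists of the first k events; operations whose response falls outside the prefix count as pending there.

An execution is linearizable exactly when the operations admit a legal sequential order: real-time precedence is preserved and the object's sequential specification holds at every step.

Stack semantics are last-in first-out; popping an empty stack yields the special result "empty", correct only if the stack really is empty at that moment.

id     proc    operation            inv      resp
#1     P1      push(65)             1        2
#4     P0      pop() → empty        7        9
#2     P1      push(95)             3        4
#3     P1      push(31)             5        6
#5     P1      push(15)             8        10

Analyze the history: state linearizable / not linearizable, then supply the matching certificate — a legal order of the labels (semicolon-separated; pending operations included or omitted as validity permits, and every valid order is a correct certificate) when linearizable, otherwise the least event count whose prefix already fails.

prefix check: 1..8 passes, 1..9 fails once #4's time-9 response joins
exactly one order of the 4 completed ops respects real time; the stack replay fails
no escape via the 1 pending operation (#5): every completion choice fails
e.g. #1, #2, #3, #4 (pending dropped): illegal at step 4, since #4 pop() → empty cannot apply there

not linearizable — minimal violating prefix: 9 events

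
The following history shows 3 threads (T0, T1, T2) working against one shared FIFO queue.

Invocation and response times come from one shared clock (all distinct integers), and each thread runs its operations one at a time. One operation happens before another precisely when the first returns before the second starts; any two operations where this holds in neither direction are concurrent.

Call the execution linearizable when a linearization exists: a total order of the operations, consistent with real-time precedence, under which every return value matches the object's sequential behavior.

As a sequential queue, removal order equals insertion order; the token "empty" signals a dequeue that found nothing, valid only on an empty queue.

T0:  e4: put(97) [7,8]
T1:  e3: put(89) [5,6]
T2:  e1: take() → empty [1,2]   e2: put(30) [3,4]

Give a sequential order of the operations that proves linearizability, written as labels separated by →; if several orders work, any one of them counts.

e1 → e2 → e3 → e4

1. e1 take() → empty, leaving queue <>
2. e2 put(30), leaving queue <30>
3. e3 put(89), leaving queue <30,89>
4. e4 put(97), leaving queue <30,89,97>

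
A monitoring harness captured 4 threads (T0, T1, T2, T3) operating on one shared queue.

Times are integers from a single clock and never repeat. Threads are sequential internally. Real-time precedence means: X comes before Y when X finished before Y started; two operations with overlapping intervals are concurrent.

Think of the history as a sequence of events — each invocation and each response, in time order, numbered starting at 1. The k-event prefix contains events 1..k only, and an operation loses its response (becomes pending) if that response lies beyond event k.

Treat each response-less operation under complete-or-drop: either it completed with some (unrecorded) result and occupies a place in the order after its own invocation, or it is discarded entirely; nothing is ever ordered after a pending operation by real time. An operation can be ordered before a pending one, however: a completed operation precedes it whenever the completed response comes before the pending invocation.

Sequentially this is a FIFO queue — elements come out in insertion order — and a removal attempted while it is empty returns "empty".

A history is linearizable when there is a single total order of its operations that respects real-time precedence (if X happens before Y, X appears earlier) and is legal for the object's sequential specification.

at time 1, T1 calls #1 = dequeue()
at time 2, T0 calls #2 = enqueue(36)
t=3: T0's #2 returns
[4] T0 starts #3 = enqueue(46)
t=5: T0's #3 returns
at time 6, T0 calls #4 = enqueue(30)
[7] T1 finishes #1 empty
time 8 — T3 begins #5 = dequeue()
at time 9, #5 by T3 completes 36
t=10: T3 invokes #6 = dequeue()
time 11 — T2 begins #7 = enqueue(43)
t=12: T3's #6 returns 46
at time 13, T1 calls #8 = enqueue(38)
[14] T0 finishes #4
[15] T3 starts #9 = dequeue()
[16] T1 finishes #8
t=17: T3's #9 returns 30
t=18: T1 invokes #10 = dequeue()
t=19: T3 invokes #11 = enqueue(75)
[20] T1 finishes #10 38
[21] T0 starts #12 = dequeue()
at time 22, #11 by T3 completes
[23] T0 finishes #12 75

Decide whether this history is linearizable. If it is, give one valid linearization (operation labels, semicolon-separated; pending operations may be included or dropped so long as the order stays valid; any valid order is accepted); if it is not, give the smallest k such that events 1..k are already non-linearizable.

linearizable — witness: #1; #2; #3; #4; #5; #6; #8; #9; #10; #11; #7; #12

step 1: #1 dequeue() → empty — queue <>
step 2: #2 enqueue(36) — queue <36>
step 3: #3 enqueue(46) — queue <36,46>
step 4: #4 enqueue(30) — queue <36,46,30>
step 5: #5 dequeue() → 36 — queue <46,30>
step 6: #6 dequeue() → 46 — queue <30>
step 7: #8 enqueue(38) — queue <30,38>
step 8: #9 dequeue() → 30 — queue <38>
step 9: #10 dequeue() → 38 — queue <>
step 10: #11 enqueue(75) — queue <75>
step 11: #7 enqueue(43) (pending, included) — queue <75,43>
step 12: #12 dequeue() → 75 — queue <43>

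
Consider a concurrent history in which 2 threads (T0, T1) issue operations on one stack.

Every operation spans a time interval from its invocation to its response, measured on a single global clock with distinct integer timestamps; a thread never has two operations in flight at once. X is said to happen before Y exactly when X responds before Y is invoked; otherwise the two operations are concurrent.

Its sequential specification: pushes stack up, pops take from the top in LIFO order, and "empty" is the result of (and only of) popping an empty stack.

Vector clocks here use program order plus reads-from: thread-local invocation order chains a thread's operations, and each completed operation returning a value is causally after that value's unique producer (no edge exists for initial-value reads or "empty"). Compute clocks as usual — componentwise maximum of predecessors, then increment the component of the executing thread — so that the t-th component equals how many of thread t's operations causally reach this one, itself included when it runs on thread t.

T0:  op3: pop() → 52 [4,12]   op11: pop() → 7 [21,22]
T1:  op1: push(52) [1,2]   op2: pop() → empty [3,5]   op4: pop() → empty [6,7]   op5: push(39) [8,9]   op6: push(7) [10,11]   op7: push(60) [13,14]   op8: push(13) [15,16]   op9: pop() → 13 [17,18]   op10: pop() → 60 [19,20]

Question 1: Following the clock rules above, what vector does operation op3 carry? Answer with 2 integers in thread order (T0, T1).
(1, 1)

op1, invoked 1, has no incoming edges; only T1's bump applies → (0, 1)
VC(op2, invoked at 3): max of VC(op1)=(0, 1), then +1 on thread T1 → (0, 2)
VC(op3, invoked at 4): max of VC(op1)=(0, 1), then +1 on thread T0 → (1, 1)
VC(op4, invoked at 6): max of VC(op2)=(0, 2), then +1 on thread T1 → (0, 3)
VC(op5, invoked at 8): max of VC(op4)=(0, 3), then +1 on thread T1 → (0, 4)
VC(op6, invoked at 10): max of VC(op5)=(0, 4), then +1 on thread T1 → (0, 5)
VC(op7, invoked at 13): max of VC(op6)=(0, 5), then +1 on thread T1 → (0, 6)
VC(op8, invoked at 15): max of VC(op7)=(0, 6), then +1 on thread T1 → (0, 7)
VC(op11, invoked at 21): max of VC(op3)=(1, 1), VC(op6)=(0, 5), then +1 on thread T0 → (2, 5)
VC(op9, invoked at 17): max of VC(op8)=(0, 7), then +1 on thread T1 → (0, 8)
VC(op10, invoked at 19): max of VC(op7)=(0, 6), VC(op9)=(0, 8), then +1 on thread T1 → (0, 9)
target: VC(op3) = (1, 1)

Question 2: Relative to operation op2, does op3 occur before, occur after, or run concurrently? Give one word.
concurrent

op3 spans [4,12], op2 spans [3,5]
the intervals overlap in both directions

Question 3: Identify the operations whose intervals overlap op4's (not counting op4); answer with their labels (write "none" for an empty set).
op3

op4 runs from 6 to 7; window-overlapping ops are concurrent
op1 [1,2]: before
op2 [3,5]: before
op3 [4,12]: concurrent
op5 [8,9]: after
op6 [10,11]: after
op7 [13,14]: after
op8 [15,16]: after
op9 [17,18]: after
op10 [19,20]: after
op11 [21,22]: after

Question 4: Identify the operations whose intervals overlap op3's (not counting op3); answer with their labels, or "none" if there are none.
op2, op4, op5, op6

concurrent with op3 ([4,12]): every op whose interval crosses 4..12
op1 [1,2]: before
op2 [3,5]: concurrent
op4 [6,7]: concurrent
op5 [8,9]: concurrent
op6 [10,11]: concurrent
op7 [13,14]: after
op8 [15,16]: after
op9 [17,18]: after
op10 [19,20]: after
op11 [21,22]: after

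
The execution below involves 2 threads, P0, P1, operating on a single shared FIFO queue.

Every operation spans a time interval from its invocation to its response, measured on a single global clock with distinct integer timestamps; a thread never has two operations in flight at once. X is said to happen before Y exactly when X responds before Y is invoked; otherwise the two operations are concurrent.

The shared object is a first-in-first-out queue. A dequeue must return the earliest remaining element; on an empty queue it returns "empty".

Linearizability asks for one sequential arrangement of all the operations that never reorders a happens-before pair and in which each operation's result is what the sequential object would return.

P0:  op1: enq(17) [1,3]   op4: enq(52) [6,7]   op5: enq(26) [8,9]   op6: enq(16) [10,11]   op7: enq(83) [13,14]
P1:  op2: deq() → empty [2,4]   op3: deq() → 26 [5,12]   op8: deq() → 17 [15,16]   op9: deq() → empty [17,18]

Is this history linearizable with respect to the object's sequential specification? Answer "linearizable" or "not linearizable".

not linearizable

already the first 12 events (up to op3's response at time 12) admit no linearization; the first 11 still do
real-time-consistent orders of the 6 completed operations: 8 — all fail the FIFO queue replay
for example op1, op2, op3, op4, op5, op6 fails at step 2: op2 deq() → empty is not legal there
for example op1, op2, op4, op3, op5, op6 fails at step 2: op2 deq() → empty is not legal there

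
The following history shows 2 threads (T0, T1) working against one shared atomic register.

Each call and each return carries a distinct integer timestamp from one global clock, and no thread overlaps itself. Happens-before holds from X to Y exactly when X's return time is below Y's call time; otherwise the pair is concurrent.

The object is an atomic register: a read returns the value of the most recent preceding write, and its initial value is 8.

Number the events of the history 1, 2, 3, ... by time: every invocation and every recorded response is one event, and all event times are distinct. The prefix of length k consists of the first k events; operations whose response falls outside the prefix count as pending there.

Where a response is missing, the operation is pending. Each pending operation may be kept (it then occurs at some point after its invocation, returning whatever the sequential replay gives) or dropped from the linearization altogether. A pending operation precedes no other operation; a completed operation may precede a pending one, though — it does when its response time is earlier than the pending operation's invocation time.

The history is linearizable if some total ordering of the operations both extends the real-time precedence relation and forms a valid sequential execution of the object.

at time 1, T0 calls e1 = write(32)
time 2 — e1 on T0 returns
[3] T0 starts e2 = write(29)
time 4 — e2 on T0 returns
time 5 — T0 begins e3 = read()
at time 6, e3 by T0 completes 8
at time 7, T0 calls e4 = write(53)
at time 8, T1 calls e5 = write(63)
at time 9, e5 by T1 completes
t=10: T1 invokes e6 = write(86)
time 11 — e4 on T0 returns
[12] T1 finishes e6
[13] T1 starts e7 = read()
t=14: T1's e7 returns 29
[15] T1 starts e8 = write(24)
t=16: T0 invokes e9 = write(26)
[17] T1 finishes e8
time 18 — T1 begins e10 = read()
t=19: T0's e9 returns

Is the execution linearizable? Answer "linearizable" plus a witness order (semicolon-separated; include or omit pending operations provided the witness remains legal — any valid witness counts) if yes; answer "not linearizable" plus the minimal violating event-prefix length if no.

not linearizable — minimal violating prefix: 6 events

already the first 6 events (up to e3's response at time 6) admit no linearization; the first 5 still do
the sole real-time-consistent order of 3 completed operations fails the atomic register replay
e.g. e1, e2, e3: illegal at step 3, since e3 read() → 8 cannot apply there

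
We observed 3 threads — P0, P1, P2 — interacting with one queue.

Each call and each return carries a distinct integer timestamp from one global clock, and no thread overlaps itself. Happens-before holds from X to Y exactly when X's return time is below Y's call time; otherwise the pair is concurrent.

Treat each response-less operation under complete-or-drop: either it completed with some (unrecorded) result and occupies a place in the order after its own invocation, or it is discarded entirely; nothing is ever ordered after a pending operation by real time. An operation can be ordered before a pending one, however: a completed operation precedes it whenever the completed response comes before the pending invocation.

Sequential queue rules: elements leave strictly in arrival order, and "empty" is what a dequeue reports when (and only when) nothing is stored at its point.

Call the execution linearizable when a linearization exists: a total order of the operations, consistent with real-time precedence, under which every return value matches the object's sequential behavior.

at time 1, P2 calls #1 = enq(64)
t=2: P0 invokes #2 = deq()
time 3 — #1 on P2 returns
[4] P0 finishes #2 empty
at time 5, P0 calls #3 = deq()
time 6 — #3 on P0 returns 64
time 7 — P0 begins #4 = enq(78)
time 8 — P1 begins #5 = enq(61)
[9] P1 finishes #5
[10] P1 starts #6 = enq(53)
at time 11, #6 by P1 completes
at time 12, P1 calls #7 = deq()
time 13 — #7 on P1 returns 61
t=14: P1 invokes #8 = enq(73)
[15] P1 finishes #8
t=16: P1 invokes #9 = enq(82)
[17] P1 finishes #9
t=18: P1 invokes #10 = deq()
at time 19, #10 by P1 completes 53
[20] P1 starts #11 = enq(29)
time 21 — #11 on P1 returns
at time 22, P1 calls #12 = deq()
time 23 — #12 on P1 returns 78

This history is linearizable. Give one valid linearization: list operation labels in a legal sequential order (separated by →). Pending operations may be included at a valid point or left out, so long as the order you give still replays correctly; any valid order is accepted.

1. #2 deq() → empty, leaving queue <>
2. #1 enq(64), leaving queue <64>
3. #3 deq() → 64, leaving queue <>
4. #5 enq(61), leaving queue <61>
5. #6 enq(53), leaving queue <61,53>
6. #4 enq(78) (pending, included), leaving queue <61,53,78>
7. #7 deq() → 61, leaving queue <53,78>
8. #8 enq(73), leaving queue <53,78,73>
9. #9 enq(82), leaving queue <53,78,73,82>
10. #10 deq() → 53, leaving queue <78,73,82>
11. #11 enq(29), leaving queue <78,73,82,29>
12. #12 deq() → 78, leaving queue <73,82,29>

#2 → #1 → #3 → #5 → #6 → #4 → #7 → #8 → #9 → #10 → #11 → #12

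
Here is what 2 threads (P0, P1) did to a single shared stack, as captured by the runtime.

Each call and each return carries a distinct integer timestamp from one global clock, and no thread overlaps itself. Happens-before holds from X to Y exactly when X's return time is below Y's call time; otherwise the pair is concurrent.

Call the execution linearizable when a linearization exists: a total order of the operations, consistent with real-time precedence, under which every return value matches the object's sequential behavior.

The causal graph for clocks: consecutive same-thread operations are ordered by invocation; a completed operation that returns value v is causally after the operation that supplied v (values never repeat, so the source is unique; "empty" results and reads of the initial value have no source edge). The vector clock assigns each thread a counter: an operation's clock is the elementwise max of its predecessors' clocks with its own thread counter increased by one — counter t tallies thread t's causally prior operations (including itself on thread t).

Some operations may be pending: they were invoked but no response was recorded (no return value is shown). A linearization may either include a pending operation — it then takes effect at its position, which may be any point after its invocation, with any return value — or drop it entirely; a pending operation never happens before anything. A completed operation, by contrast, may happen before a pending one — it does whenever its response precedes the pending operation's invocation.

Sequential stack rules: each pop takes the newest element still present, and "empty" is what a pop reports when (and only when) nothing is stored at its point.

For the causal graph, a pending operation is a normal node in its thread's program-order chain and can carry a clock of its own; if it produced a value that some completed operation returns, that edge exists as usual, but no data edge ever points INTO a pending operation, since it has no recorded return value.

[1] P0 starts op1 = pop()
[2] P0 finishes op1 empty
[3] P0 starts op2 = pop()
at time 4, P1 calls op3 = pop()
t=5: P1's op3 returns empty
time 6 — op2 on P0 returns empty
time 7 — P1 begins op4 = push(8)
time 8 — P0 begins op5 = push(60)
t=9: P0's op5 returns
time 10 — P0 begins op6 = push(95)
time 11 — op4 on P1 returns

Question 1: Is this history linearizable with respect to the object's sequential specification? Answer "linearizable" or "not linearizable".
linearizable

one valid linearization: op1, op2, op3, op4, op5
step 1: op1 pop() → empty — stack <>
step 2: op2 pop() → empty — stack <>
step 3: op3 pop() → empty — stack <>
step 4: op4 push(8) — stack <8>
step 5: op5 push(60) — stack <8,60>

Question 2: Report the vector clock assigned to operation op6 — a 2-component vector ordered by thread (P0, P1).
(4, 0)

root op op3, invoked 4: fresh clock plus P1's own tick → (0, 1)
root op op1, invoked 1: fresh clock plus P0's own tick → (1, 0)
op4 (invocation 7): componentwise max over VC(op3)=(0, 1), +1 at P1, giving (0, 2)
op2 (invocation 3): componentwise max over VC(op1)=(1, 0), +1 at P0, giving (2, 0)
op5 (invocation 8): componentwise max over VC(op2)=(2, 0), +1 at P0, giving (3, 0)
op6 (invocation 10): componentwise max over VC(op5)=(3, 0), +1 at P0, giving (4, 0)
target: VC(op6) = (4, 0)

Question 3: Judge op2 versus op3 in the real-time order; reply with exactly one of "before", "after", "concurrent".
concurrent

op2 spans [3,6], op3 spans [4,5]
the intervals overlap in both directions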